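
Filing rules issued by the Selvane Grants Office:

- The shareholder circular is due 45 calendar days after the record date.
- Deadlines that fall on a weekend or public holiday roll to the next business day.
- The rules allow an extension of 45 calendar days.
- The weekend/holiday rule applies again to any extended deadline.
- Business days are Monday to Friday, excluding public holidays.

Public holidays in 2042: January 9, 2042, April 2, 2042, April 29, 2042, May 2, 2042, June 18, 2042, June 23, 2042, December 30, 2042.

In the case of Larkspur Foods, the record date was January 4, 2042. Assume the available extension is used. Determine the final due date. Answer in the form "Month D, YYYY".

45 calendar days after January 4, 2042 is February 18, 2042.
February 18, 2042 (Tuesday) is already a business day.
The 45-calendar-day extension moves the deadline from February 18, 2042 to April 4, 2042.
April 4, 2042 is a Friday and not a listed holiday, so it stands.
Final deadline: April 4, 2042.

April 4, 2042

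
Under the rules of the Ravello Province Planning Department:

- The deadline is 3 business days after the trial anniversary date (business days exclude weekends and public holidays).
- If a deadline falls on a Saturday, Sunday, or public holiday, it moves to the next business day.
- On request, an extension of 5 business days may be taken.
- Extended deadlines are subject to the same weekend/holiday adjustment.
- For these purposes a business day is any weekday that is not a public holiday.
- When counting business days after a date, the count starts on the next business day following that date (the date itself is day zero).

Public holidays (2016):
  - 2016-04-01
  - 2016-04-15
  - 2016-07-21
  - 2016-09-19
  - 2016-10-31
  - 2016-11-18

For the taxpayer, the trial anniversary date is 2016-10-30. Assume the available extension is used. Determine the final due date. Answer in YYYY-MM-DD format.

2016-11-10

Starting the day after 2016-10-30 and counting 3 business days lands on 2016-11-03.
2016-11-03 falls on a Thursday, which is a business day, so no adjustment is needed.
The 5-business-day extension runs from 2016-11-03 to 2016-11-10.
2016-11-10 is a Thursday and not a listed holiday, so it stands.
So the filing is due 2016-11-10.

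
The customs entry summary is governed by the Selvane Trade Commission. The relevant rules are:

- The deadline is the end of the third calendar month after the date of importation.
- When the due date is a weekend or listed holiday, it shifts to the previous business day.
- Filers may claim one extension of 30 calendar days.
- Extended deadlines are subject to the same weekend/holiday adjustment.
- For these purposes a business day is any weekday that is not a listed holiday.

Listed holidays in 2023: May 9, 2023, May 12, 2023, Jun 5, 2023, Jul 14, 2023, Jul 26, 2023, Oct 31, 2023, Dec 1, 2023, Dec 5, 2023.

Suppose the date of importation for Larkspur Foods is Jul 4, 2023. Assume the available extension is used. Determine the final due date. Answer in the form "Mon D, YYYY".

The third month after Jul 4, 2023 is October 2023, whose last day is Oct 31, 2023.
Oct 31, 2023 is a listed holiday, so it moves to the preceding business day, Oct 30, 2023 (Monday).
Add the 30 calendar-day extension to Oct 30, 2023: Nov 29, 2023.
Since Nov 29, 2023 is a Wednesday and not a holiday, the date is unchanged.
So the filing is due Nov 29, 2023.

Nov 29, 2023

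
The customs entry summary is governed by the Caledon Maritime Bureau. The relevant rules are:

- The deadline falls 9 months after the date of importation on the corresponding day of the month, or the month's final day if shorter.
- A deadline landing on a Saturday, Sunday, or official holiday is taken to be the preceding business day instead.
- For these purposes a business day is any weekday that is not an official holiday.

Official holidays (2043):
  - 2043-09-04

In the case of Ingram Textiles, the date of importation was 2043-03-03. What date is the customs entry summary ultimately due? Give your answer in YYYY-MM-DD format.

2043-12-03

9 months from 2043-03-03 is 2043-12-03.
2043-12-03 is a Thursday and not a listed holiday, so it stands.
Final deadline: 2043-12-03.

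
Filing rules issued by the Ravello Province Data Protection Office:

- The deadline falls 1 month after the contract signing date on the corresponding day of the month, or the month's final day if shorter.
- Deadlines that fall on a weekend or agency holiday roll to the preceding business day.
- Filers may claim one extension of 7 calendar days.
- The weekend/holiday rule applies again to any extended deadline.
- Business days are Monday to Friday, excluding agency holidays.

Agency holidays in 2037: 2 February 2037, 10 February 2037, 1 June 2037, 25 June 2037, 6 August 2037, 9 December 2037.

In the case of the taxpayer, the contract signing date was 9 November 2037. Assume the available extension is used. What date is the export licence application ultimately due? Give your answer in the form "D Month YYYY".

Moving 1 month forward from 9 November 2037 on the corresponding day gives 9 December 2037.
9 December 2037 falls on a listed holiday. Rolling to the preceding business day gives 8 December 2037, a Tuesday.
Add the 7 calendar-day extension to 8 December 2037: 15 December 2037.
15 December 2037 falls on a Tuesday, which is a business day, so no adjustment is needed.
So the filing is due 15 December 2037.

15 December 2037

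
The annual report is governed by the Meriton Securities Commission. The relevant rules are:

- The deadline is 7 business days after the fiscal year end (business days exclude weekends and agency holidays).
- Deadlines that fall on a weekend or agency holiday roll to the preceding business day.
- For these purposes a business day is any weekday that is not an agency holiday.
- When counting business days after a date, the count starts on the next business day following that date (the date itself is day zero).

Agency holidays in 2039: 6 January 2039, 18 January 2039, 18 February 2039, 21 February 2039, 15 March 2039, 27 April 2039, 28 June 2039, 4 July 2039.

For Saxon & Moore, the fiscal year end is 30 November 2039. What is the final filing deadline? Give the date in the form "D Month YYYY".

9 December 2039

7 business days after 30 November 2039, excluding weekends and holidays, is 9 December 2039.
9 December 2039 is a Friday and not a listed holiday, so it stands.
Final deadline: 9 December 2039.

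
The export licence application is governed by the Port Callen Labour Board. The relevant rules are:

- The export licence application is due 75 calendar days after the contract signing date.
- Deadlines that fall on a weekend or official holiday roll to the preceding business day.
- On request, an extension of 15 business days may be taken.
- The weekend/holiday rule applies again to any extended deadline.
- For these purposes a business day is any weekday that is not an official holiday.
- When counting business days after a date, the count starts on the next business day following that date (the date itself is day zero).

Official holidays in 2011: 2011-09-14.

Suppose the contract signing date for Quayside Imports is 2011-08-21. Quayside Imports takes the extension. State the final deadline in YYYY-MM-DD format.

75 calendar days after 2011-08-21 is 2011-11-04.
2011-11-04 is a Friday and not a listed holiday, so it stands.
The 15-business-day extension runs from 2011-11-04 to 2011-11-25.
2011-11-25 (Friday) is already a business day.
Final deadline: 2011-11-25.

2011-11-25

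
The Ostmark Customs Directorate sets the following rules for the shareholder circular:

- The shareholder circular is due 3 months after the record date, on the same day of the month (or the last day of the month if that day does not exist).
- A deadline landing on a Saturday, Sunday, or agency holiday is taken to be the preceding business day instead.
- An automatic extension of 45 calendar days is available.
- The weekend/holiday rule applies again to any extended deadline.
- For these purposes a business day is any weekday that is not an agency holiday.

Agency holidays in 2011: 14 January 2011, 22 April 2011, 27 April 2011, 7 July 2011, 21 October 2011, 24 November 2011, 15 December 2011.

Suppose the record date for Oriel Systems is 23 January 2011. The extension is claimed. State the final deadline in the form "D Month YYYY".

3 June 2011

3 months after 23 January 2011, on the same day of the month, is 23 April 2011.
23 April 2011 is a Saturday; the preceding business day is 21 April 2011 (Thursday).
With the 45-day extension, 21 April 2011 becomes 5 June 2011.
5 June 2011 falls on a Sunday. Rolling to the preceding business day gives 3 June 2011, a Friday.
The final due date is 3 June 2011.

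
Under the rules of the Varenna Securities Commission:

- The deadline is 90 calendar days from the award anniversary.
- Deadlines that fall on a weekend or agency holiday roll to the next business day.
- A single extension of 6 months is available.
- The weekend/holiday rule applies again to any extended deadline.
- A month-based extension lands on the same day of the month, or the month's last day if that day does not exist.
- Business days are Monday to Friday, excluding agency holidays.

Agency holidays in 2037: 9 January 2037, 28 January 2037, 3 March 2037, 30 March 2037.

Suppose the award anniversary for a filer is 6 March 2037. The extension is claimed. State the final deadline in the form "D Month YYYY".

Trigger date 6 March 2037 + 90 calendar days = 4 June 2037.
4 June 2037 falls on a Thursday, which is a business day, so no adjustment is needed.
Add 6 months to 4 June 2037: 4 December 2037.
4 December 2037 is a Friday and not a listed holiday, so it stands.
Final deadline: 4 December 2037.

4 December 2037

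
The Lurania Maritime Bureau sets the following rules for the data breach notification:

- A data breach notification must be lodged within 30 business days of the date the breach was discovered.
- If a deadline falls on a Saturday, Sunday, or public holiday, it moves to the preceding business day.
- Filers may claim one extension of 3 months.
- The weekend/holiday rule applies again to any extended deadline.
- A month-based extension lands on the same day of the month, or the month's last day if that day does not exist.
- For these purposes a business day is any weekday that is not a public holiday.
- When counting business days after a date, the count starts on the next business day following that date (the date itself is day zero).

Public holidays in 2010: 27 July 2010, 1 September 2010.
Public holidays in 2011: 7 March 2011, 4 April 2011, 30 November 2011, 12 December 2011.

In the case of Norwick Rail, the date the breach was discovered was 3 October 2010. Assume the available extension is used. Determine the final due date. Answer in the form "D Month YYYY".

11 February 2011

Starting the day after 3 October 2010 and counting 30 business days lands on 12 November 2010.
12 November 2010 is a Friday and not a listed holiday, so it stands.
Applying the 3 months extension: 3 months after 12 November 2010 is 12 February 2011.
12 February 2011 falls on a Saturday. Rolling to the preceding business day gives 11 February 2011, a Friday.
Final deadline: 11 February 2011.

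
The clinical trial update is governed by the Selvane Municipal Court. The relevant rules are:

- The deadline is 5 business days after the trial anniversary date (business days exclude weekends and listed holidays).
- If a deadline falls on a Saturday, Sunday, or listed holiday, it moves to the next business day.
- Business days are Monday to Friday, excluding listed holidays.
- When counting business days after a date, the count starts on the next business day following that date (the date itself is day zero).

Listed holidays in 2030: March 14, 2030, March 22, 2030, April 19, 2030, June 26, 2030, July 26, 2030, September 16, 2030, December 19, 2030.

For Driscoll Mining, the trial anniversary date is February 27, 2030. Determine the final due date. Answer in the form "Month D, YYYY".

5 business days after February 27, 2030, excluding weekends and holidays, is March 6, 2030.
Since March 6, 2030 is a Wednesday and not a holiday, the date is unchanged.
The final due date is March 6, 2030.

March 6, 2030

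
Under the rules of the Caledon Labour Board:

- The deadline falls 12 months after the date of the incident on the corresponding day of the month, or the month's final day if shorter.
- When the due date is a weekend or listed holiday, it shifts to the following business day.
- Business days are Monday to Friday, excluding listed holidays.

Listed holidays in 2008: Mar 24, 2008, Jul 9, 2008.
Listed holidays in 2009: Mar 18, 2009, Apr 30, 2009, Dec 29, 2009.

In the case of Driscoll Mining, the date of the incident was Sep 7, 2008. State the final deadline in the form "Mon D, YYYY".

Sep 7, 2009

Moving 12 months forward from Sep 7, 2008 on the corresponding day gives Sep 7, 2009.
Sep 7, 2009 (Monday) is already a business day.
So the filing is due Sep 7, 2009.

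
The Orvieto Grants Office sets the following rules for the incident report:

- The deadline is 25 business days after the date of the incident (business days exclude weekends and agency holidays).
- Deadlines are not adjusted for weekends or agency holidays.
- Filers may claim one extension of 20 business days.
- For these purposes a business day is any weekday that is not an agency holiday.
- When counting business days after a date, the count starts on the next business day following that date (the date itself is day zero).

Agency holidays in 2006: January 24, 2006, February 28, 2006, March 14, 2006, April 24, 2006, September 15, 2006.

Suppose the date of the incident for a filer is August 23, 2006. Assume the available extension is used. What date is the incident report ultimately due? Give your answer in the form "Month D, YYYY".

October 26, 2006

Counting 25 business days after August 23, 2006 (skipping weekends and listed holidays) reaches September 28, 2006.
September 28, 2006 is a Thursday; no weekend or holiday adjustment applies.
The 20-business-day extension runs from September 28, 2006 to October 26, 2006.
October 26, 2006 falls on a Thursday. The rules make no weekend/holiday allowance, so it remains October 26, 2006.
Deadline: October 26, 2006.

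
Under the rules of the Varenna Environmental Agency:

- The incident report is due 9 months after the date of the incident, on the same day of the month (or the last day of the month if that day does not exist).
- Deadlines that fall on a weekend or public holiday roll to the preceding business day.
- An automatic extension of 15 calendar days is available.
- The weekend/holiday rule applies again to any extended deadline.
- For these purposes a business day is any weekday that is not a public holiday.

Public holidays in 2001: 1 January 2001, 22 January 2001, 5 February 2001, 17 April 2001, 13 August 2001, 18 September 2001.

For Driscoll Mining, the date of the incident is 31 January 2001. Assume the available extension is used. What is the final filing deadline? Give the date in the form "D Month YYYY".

9 months after 31 January 2001, on the same day of the month, is 31 October 2001.
31 October 2001 (Wednesday) is already a business day.
With the 15-day extension, 31 October 2001 becomes 15 November 2001.
Since 15 November 2001 is a Thursday and not a holiday, the date is unchanged.
Final deadline: 15 November 2001.

15 November 2001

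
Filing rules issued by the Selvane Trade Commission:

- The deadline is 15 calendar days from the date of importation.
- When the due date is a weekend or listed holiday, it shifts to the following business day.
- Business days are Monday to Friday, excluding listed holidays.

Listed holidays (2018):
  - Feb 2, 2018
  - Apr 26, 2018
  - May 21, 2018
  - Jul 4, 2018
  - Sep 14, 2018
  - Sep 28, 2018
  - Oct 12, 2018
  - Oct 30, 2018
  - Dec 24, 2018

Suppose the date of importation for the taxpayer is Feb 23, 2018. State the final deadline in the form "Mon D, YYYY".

Trigger date Feb 23, 2018 + 15 calendar days = Mar 10, 2018.
Mar 10, 2018 is a Saturday, so it moves to the next business day, Mar 12, 2018 (Monday).
The final due date is Mar 12, 2018.

Mar 12, 2018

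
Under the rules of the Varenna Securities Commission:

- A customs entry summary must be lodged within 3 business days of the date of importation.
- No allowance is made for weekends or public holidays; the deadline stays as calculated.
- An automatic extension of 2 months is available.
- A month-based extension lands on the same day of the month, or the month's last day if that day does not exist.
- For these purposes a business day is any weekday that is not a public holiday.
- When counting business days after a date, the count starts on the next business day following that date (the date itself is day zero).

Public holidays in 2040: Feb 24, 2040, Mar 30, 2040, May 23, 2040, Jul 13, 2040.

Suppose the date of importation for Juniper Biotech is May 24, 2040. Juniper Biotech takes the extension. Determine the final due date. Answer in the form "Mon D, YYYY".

Jul 29, 2040

3 business days after May 24, 2040, excluding weekends and holidays, is May 29, 2040.
No adjustment is made for weekends or holidays, so May 29, 2040 stands.
Add 2 months to May 29, 2040: Jul 29, 2040.
Jul 29, 2040 falls on a Sunday. The rules make no weekend/holiday allowance, so it remains Jul 29, 2040.
So the filing is due Jul 29, 2040.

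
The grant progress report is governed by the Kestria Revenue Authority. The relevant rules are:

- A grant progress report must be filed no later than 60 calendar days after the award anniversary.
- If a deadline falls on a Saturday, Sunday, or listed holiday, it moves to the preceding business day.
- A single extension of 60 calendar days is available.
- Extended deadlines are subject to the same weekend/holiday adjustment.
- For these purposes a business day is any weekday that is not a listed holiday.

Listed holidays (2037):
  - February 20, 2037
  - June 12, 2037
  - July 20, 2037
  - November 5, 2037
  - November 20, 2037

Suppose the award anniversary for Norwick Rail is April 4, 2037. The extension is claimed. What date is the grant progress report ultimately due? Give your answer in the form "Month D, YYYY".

Adding 60 calendar days to April 4, 2037 gives June 3, 2037.
Since June 3, 2037 is a Wednesday and not a holiday, the date is unchanged.
The 60-calendar-day extension moves the deadline from June 3, 2037 to August 2, 2037.
August 2, 2037 falls on a Sunday. Rolling to the preceding business day gives July 31, 2037, a Friday.
The final due date is July 31, 2037.

July 31, 2037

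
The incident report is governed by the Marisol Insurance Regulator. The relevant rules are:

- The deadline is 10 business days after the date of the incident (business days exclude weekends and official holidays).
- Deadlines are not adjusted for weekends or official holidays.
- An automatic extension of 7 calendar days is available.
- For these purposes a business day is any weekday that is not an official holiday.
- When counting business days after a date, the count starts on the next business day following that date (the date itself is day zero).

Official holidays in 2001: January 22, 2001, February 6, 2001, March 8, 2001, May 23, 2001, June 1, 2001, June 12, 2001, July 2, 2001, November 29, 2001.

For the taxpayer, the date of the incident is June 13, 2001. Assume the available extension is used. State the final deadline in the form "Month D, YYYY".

July 4, 2001

Counting 10 business days after June 13, 2001 (skipping weekends and listed holidays) reaches June 27, 2001.
June 27, 2001 is a Wednesday; no weekend or holiday adjustment applies.
The 7-calendar-day extension moves the deadline from June 27, 2001 to July 4, 2001.
July 4, 2001 is a Wednesday; no weekend or holiday adjustment applies.
The final due date is July 4, 2001.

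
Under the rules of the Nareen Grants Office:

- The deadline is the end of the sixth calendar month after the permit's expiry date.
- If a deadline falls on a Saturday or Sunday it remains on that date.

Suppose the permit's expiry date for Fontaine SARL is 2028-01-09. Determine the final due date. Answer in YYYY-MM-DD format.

2028-07-31

6 months after 2028-01-09 is July 2028; that month ends on 2028-07-31.
No adjustment is made for weekends or holidays, so 2028-07-31 stands.
Deadline: 2028-07-31.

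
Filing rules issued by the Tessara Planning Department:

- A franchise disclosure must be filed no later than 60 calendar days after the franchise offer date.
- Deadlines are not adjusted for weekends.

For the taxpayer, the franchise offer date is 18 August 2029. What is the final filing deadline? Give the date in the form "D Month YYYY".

60 calendar days after 18 August 2029 is 17 October 2029.
No adjustment is made for weekends or holidays, so 17 October 2029 stands.
The final due date is 17 October 2029.

17 October 2029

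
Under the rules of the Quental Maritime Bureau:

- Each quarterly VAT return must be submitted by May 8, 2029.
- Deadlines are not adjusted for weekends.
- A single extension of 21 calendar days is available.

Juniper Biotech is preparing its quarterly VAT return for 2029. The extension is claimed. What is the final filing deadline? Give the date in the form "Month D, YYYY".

May 29, 2029

The statutory due date is May 8, 2029.
No adjustment is made for weekends or holidays, so May 8, 2029 stands.
Add the 21 calendar-day extension to May 8, 2029: May 29, 2029.
No adjustment is made for weekends or holidays, so May 29, 2029 stands.
So the filing is due May 29, 2029.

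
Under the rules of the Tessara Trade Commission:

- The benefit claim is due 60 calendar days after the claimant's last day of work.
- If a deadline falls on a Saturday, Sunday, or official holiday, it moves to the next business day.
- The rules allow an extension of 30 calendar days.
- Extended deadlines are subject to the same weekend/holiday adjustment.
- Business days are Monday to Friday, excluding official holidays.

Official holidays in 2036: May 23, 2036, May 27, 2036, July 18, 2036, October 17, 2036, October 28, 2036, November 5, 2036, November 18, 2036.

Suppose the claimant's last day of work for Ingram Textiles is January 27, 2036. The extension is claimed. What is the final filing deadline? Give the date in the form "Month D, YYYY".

From January 27, 2036, 60 calendar days later is March 27, 2036.
March 27, 2036 (Thursday) is already a business day.
With the 30-day extension, March 27, 2036 becomes April 26, 2036.
April 26, 2036 is a Saturday, so it moves to the next business day, April 28, 2036 (Monday).
Final deadline: April 28, 2036.

April 28, 2036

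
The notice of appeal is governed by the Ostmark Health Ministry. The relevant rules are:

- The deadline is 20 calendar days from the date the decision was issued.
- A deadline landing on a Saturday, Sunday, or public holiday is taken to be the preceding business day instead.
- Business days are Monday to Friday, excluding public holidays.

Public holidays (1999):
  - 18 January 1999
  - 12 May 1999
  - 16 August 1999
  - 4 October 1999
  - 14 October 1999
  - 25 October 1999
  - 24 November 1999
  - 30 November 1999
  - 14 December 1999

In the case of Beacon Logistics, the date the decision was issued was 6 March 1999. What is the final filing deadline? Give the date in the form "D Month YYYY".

26 March 1999

20 calendar days after 6 March 1999 is 26 March 1999.
26 March 1999 falls on a Friday, which is a business day, so no adjustment is needed.
So the filing is due 26 March 1999.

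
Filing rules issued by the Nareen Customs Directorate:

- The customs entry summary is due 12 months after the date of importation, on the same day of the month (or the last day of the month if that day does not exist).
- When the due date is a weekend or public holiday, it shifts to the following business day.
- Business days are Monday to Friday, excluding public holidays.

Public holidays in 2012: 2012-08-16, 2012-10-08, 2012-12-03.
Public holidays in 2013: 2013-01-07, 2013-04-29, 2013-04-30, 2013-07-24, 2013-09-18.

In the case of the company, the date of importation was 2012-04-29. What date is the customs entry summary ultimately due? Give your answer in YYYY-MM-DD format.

2013-05-01

12 months after 2012-04-29, on the same day of the month, is 2013-04-29.
2013-04-29 is a listed holiday; the next business day is 2013-05-01 (Wednesday).
Final deadline: 2013-05-01.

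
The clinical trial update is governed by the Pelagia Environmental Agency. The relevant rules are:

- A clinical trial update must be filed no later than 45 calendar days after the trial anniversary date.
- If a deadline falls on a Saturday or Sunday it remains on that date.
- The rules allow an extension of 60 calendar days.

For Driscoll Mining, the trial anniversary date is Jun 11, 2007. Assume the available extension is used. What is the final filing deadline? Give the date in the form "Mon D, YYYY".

Sep 24, 2007

45 calendar days after Jun 11, 2007 is Jul 26, 2007.
No adjustment is made for weekends or holidays, so Jul 26, 2007 stands.
With the 60-day extension, Jul 26, 2007 becomes Sep 24, 2007.
Sep 24, 2007 falls on a Monday. The rules make no weekend/holiday allowance, so it remains Sep 24, 2007.
So the filing is due Sep 24, 2007.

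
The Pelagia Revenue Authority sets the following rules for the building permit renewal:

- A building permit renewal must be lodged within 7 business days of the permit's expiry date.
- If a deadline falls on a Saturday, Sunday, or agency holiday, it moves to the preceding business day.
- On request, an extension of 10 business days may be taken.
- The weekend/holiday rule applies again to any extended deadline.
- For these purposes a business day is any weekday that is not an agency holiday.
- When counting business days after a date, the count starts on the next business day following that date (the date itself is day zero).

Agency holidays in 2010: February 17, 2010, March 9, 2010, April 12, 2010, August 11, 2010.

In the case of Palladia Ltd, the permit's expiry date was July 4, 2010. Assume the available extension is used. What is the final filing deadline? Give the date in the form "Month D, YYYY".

July 27, 2010

Counting 7 business days after July 4, 2010 (skipping weekends and listed holidays) reaches July 13, 2010.
July 13, 2010 falls on a Tuesday, which is a business day, so no adjustment is needed.
Applying the 10-business-day extension: 10 business days after July 13, 2010 is July 27, 2010.
July 27, 2010 (Tuesday) is already a business day.
Final deadline: July 27, 2010.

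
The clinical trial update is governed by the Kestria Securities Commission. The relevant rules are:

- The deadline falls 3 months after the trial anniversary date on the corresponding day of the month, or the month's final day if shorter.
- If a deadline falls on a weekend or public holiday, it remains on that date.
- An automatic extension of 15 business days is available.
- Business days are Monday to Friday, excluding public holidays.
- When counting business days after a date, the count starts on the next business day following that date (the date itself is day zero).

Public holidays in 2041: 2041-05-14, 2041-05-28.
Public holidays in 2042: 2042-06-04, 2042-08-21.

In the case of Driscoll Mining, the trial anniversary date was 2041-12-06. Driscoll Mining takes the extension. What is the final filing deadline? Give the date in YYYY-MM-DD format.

3 months from 2041-12-06 is 2042-03-06.
2042-03-06 is a Thursday; no weekend or holiday adjustment applies.
Applying the 15-business-day extension: 15 business days after 2042-03-06 is 2042-03-27.
No adjustment is made for weekends or holidays, so 2042-03-27 stands.
Deadline: 2042-03-27.

2042-03-27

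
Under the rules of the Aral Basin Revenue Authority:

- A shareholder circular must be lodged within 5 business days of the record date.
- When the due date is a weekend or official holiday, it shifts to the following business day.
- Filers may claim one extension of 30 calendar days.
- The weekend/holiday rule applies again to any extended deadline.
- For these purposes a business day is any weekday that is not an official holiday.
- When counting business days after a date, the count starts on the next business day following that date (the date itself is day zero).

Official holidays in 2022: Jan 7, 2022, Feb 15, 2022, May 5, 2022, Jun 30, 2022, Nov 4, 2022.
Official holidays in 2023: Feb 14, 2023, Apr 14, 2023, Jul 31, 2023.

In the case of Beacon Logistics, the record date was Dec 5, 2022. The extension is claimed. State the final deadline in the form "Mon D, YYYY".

5 business days after Dec 5, 2022, excluding weekends and holidays, is Dec 12, 2022.
Since Dec 12, 2022 is a Monday and not a holiday, the date is unchanged.
The 30-calendar-day extension moves the deadline from Dec 12, 2022 to Jan 11, 2023.
Jan 11, 2023 is a Wednesday and not a listed holiday, so it stands.
The final due date is Jan 11, 2023.

Jan 11, 2023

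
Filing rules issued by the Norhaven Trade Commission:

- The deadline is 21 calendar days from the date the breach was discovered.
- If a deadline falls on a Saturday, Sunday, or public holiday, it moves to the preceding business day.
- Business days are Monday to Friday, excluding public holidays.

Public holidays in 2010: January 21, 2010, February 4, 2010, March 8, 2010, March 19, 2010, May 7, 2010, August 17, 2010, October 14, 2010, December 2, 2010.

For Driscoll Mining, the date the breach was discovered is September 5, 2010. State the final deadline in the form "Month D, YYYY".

Adding 21 calendar days to September 5, 2010 gives September 26, 2010.
Because September 26, 2010 is a Sunday, the deadline becomes September 24, 2010 (Friday).
Deadline: September 24, 2010.

September 24, 2010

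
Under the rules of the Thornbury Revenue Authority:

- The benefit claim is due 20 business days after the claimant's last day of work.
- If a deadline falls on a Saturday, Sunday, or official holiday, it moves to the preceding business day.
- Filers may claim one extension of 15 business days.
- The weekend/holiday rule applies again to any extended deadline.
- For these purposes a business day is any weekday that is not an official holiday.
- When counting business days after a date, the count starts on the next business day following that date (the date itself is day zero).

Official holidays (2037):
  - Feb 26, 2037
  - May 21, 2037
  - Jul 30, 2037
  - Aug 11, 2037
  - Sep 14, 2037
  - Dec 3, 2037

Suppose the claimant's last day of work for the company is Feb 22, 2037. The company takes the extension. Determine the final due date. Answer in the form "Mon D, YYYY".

Apr 13, 2037

Starting the day after Feb 22, 2037 and counting 20 business days lands on Mar 23, 2037.
Mar 23, 2037 falls on a Monday, which is a business day, so no adjustment is needed.
Applying the 15-business-day extension: 15 business days after Mar 23, 2037 is Apr 13, 2037.
Since Apr 13, 2037 is a Monday and not a holiday, the date is unchanged.
Deadline: Apr 13, 2037.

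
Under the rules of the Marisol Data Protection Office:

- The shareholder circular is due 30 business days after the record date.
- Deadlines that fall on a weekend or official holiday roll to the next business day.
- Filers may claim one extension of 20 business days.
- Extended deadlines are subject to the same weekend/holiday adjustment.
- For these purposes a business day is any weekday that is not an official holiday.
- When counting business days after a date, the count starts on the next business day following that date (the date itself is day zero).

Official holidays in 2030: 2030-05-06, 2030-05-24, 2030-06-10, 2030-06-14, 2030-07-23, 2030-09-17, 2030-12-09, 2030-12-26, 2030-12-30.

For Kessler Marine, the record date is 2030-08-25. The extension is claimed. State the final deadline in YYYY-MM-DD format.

2030-11-04

Starting the day after 2030-08-25 and counting 30 business days lands on 2030-10-07.
Since 2030-10-07 is a Monday and not a holiday, the date is unchanged.
Applying the 20-business-day extension: 20 business days after 2030-10-07 is 2030-11-04.
2030-11-04 is a Monday and not a listed holiday, so it stands.
Final deadline: 2030-11-04.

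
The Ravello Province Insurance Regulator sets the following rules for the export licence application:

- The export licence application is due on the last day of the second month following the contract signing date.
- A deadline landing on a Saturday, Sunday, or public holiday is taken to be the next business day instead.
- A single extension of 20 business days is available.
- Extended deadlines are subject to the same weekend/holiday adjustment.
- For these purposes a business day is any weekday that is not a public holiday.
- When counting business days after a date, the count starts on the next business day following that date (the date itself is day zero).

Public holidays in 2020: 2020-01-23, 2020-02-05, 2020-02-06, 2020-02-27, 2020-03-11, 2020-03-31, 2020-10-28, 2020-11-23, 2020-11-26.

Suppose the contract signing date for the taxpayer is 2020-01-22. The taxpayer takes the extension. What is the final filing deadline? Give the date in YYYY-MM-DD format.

2 months after 2020-01-22 falls in March 2020; the last day of that month is 2020-03-31.
2020-03-31 is a listed holiday, so it moves to the next business day, 2020-04-01 (Wednesday).
Applying the 20-business-day extension: 20 business days after 2020-04-01 is 2020-04-29.
2020-04-29 falls on a Wednesday, which is a business day, so no adjustment is needed.
So the filing is due 2020-04-29.

2020-04-29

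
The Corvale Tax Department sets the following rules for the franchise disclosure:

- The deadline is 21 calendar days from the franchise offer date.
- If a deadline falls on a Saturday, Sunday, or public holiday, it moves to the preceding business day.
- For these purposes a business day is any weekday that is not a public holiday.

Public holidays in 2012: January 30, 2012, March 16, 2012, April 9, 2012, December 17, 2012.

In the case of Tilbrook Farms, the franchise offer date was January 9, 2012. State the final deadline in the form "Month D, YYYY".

January 27, 2012

Adding 21 calendar days to January 9, 2012 gives January 30, 2012.
January 30, 2012 is a listed holiday, so it moves to the preceding business day, January 27, 2012 (Friday).
Deadline: January 27, 2012.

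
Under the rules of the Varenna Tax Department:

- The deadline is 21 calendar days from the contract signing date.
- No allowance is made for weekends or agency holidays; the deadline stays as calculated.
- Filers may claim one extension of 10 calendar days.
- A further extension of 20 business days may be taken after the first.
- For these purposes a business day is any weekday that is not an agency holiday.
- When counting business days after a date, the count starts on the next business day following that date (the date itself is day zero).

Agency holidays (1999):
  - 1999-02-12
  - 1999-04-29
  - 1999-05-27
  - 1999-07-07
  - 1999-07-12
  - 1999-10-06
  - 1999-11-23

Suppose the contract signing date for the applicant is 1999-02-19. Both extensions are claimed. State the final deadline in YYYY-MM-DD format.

1999-04-19

Adding 21 calendar days to 1999-02-19 gives 1999-03-12.
No adjustment is made for weekends or holidays, so 1999-03-12 stands.
Applying the 10-calendar-day extension: 1999-03-12 + 10 days = 1999-03-22.
No adjustment is made for weekends or holidays, so 1999-03-22 stands.
Counting 20 further business days from 1999-03-22 reaches 1999-04-19.
1999-04-19 is a Monday; no weekend or holiday adjustment applies.
So the filing is due 1999-04-19.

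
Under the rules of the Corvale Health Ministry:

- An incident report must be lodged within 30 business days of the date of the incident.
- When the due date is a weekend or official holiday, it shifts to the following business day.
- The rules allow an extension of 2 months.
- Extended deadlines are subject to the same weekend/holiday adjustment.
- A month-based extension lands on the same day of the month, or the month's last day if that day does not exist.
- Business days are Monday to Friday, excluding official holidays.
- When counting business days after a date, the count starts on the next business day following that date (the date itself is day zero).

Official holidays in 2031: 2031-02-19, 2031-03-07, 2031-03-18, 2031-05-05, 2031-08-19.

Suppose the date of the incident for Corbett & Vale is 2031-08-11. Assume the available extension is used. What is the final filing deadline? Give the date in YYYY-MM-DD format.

Counting 30 business days after 2031-08-11 (skipping weekends and listed holidays) reaches 2031-09-23.
2031-09-23 (Tuesday) is already a business day.
The 2 months extension carries 2031-09-23 to 2031-11-23.
2031-11-23 falls on a Sunday. Rolling to the next business day gives 2031-11-24, a Monday.
The final due date is 2031-11-24.

2031-11-24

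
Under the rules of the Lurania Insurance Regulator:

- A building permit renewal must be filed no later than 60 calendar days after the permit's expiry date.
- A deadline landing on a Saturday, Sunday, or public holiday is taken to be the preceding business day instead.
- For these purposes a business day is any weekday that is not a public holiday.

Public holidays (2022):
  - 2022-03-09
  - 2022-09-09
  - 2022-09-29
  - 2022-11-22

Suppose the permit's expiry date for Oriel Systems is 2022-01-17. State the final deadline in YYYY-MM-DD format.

Trigger date 2022-01-17 + 60 calendar days = 2022-03-18.
2022-03-18 (Friday) is already a business day.
So the filing is due 2022-03-18.

2022-03-18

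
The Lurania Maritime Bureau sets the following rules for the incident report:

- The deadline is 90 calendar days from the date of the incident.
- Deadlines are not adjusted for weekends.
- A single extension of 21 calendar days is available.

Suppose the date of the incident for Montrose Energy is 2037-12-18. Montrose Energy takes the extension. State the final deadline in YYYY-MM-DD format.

2038-04-08

Adding 90 calendar days to 2037-12-18 gives 2038-03-18.
2038-03-18 is a Thursday; no weekend or holiday adjustment applies.
Applying the 21-calendar-day extension: 2038-03-18 + 21 days = 2038-04-08.
No adjustment is made for weekends or holidays, so 2038-04-08 stands.
Deadline: 2038-04-08.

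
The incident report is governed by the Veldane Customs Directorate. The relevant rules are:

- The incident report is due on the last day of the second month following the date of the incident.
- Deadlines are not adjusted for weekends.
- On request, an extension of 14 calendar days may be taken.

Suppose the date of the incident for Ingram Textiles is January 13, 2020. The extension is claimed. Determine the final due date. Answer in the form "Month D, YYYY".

2 months after January 13, 2020 is March 2020; that month ends on March 31, 2020.
No adjustment is made for weekends or holidays, so March 31, 2020 stands.
Applying the 14-calendar-day extension: March 31, 2020 + 14 days = April 14, 2020.
April 14, 2020 is a Tuesday; no weekend or holiday adjustment applies.
Deadline: April 14, 2020.

April 14, 2020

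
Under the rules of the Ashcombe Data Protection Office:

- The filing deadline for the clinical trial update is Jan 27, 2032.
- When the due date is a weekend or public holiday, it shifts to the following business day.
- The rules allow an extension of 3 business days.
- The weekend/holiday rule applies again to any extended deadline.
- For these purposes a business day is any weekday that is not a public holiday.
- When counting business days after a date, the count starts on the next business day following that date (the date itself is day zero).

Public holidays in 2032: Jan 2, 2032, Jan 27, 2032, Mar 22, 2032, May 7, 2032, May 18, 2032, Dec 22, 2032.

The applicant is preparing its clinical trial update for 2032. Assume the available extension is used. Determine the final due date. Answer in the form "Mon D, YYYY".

Feb 2, 2032

The statutory due date is Jan 27, 2032.
Jan 27, 2032 falls on a listed holiday. Rolling to the next business day gives Jan 28, 2032, a Wednesday.
Counting 3 further business days from Jan 28, 2032 reaches Feb 2, 2032.
Feb 2, 2032 falls on a Monday, which is a business day, so no adjustment is needed.
Final deadline: Feb 2, 2032.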